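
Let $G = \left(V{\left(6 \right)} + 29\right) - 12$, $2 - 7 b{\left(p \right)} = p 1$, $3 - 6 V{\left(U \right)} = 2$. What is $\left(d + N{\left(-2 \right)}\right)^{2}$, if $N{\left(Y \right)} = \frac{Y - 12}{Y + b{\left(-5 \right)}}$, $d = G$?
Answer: $\frac{34969}{36} \approx 971.36$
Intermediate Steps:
$V{\left(U \right)} = \frac{1}{6}$ ($V{\left(U \right)} = \frac{1}{2} - \frac{1}{3} = \frac{1}{6}$)
$b{\left(p \right)} = \frac{2}{7} - \frac{p}{7}$ ($b{\left(p \right)} = \frac{2}{7} - \frac{p 1}{7} = \frac{2}{7} - \frac{p}{7}$)
$G = \frac{103}{6}$ ($G = \left(\frac{1}{6} + 29\right) - 12 = \frac{175}{6} - 12 = \frac{103}{6} \approx 17.167$)
$d = \frac{103}{6} \approx 17.167$
$N{\left(Y \right)} = \frac{-12 + Y}{1 + Y}$ ($N{\left(Y \right)} = \frac{Y - 12}{Y + \left(\frac{2}{7} - - \frac{5}{7}\right)} = \frac{-12 + Y}{Y + \left(\frac{2}{7} + \frac{5}{7}\right)} = \frac{-12 + Y}{Y + 1} = \frac{-12 + Y}{1 + Y}$)
$\left(d + N{\left(-2 \right)}\right)^{2} = \left(\frac{103}{6} + \frac{-12 - 2}{1 - 2}\right)^{2} = \left(\frac{103}{6} + \frac{1}{-1} \left(-14\right)\right)^{2} = \left(\frac{103}{6} - -14\right)^{2} = \left(\frac{103}{6} + 14\right)^{2} = \left(\frac{187}{6}\right)^{2} = \frac{34969}{36}$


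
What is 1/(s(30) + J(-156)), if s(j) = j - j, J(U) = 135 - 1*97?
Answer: 1/38 ≈ 0.026316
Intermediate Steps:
J(U) = 38 (J(U) = 135 - 97 = 38)
s(j) = 0
1/(s(30) + J(-156)) = 1/(0 + 38) = 1/38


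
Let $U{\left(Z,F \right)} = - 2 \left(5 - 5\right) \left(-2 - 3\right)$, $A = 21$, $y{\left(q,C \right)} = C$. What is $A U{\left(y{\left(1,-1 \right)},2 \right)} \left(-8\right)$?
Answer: $0$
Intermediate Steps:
$U{\left(Z,F \right)} = 0$ ($U{\left(Z,F \right)} = - 2 \cdot 0 \left(-5\right) = \left(-2\right) 0 = 0$)
$A U{\left(y{\left(1,-1 \right)},2 \right)} \left(-8\right) = 21 \cdot 0 \left(-8\right) = 0 \left(-8\right) = 0$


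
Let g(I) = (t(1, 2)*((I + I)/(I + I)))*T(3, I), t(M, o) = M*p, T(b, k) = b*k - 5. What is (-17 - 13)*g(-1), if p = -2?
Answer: -480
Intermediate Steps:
T(b, k) = -5 + b*k
t(M, o) = -2*M (t(M, o) = M*(-2) = -2*M)
g(I) = 10 - 6*I (g(I) = ((-2*1)*((I + I)/(I + I)))*(-5 + 3*I) = (-2*2*I/(2*I))*(-5 + 3*I) = (-2*2*I*1/(2*I))*(-5 + 3*I) = (-2*1)*(-5 + 3*I) = -2*(-5 + 3*I) = 10 - 6*I)
(-17 - 13)*g(-1) = (-17 - 13)*(10 - 6*(-1)) = -30*(10 + 6) = -30*16 = -480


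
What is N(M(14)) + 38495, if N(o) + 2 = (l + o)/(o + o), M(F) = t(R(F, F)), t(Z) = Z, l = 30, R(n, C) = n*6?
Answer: 1077823/28 ≈ 38494.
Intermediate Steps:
R(n, C) = 6*n
M(F) = 6*F
N(o) = -2 + (30 + o)/(2*o) (N(o) = -2 + (30 + o)/(o + o) = -2 + (30 + o)/((2*o)) = -2 + (30 + o)*(1/(2*o)) = -2 + (30 + o)/(2*o))
N(M(14)) + 38495 = (-3/2 + 15/((6*14))) + 38495 = (-3/2 + 15/84) + 38495 = (-3/2 + 15*(1/84)) + 38495 = (-3/2 + 5/28) + 38495 = -37/28 + 38495 = 1077823/28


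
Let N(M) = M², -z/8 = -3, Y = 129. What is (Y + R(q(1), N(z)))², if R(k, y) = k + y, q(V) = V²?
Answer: 498436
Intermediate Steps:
z = 24 (z = -8*(-3) = 24)
(Y + R(q(1), N(z)))² = (129 + (1² + 24²))² = (129 + (1 + 576))² = (129 + 577)² = 706² = 498436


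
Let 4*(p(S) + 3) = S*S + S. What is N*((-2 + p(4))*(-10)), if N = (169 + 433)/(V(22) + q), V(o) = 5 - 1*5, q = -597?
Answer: 0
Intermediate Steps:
p(S) = -3 + S/4 + S²/4 (p(S) = -3 + (S*S + S)/4 = -3 + (S² + S)/4 = -3 + (S + S²)/4 = -3 + (S/4 + S²/4) = -3 + S/4 + S²/4)
V(o) = 0 (V(o) = 5 - 5 = 0)
N = -602/597 (N = (169 + 433)/(0 - 597) = 602/(-597) = 602*(-1/597) = -602/597 ≈ -1.0084)
N*((-2 + p(4))*(-10)) = -602*(-2 + (-3 + (¼)*4 + (¼)*4²))*(-10)/597 = -602*(-2 + (-3 + 1 + (¼)*16))*(-10)/597 = -602*(-2 + (-3 + 1 + 4))*(-10)/597 = -602*(-2 + 2)*(-10)/597 = -0*(-10) = -602/597*0 = 0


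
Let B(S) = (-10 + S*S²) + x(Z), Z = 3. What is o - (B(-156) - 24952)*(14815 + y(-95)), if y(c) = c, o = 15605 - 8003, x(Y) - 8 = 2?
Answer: 56250544562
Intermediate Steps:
x(Y) = 10 (x(Y) = 8 + 2 = 10)
o = 7602
B(S) = S³ (B(S) = (-10 + S*S²) + 10 = (-10 + S³) + 10 = S³)
o - (B(-156) - 24952)*(14815 + y(-95)) = 7602 - ((-156)³ - 24952)*(14815 - 95) = 7602 - (-3796416 - 24952)*14720 = 7602 - (-3821368)*14720 = 7602 - 1*(-56250536960) = 7602 + 56250536960 = 56250544562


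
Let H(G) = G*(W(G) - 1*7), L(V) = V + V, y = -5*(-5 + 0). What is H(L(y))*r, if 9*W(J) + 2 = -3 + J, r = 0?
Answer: 0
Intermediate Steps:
y = 25 (y = -5*(-5) = 25)
W(J) = -5/9 + J/9 (W(J) = -2/9 + (-3 + J)/9 = -2/9 + (-⅓ + J/9) = -5/9 + J/9)
L(V) = 2*V
H(G) = G*(-68/9 + G/9) (H(G) = G*((-5/9 + G/9) - 1*7) = G*((-5/9 + G/9) - 7) = G*(-68/9 + G/9))
H(L(y))*r = ((2*25)*(-68 + 2*25)/9)*0 = ((⅑)*50*(-68 + 50))*0 = ((⅑)*50*(-18))*0 = -100*0 = 0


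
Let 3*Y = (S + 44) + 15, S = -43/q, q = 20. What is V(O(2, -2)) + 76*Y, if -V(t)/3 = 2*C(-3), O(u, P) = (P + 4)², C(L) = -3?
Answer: 7291/5 ≈ 1458.2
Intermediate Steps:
S = -43/20 ≈ -2.1500
Y = 379/20 (Y = ((-43/20 + 44) + 15)/3 = (837/20 + 15)/3 = (⅓)*(1137/20) = 379/20 ≈ 18.950)
O(u, P) = (4 + P)²
V(t) = 18 (V(t) = -6*(-3) = -3*(-6) = 18)
V(O(2, -2)) + 76*Y = 18 + 76*(379/20) = 18 + 7201/5 = 7291/5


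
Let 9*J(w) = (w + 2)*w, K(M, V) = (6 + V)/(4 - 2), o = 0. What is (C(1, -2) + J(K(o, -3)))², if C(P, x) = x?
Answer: 289/144 ≈ 2.0069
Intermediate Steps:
K(M, V) = 3 + V/2 (K(M, V) = (6 + V)/2 = (6 + V)*(½) = 3 + V/2)
J(w) = w*(2 + w)/9 (J(w) = ((w + 2)*w)/9 = ((2 + w)*w)/9 = (w*(2 + w))/9 = w*(2 + w)/9)
(C(1, -2) + J(K(o, -3)))² = (-2 + (3 + (½)*(-3))*(2 + (3 + (½)*(-3)))/9)² = (-2 + (3 - 3/2)*(2 + (3 - 3/2))/9)² = (-2 + (⅑)*(3/2)*(2 + 3/2))² = (-2 + (⅑)*(3/2)*(7/2))² = (-2 + 7/12)² = (-17/12)² = 289/144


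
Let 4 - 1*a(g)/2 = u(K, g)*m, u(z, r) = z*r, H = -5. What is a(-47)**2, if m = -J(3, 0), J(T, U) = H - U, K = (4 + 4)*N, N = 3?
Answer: 127418944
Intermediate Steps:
K = 24 (K = (4 + 4)*3 = 8*3 = 24)
J(T, U) = -5 - U
u(z, r) = r*z
m = 5 (m = -(-5 - 1*0) = -(-5 + 0) = -1*(-5) = 5)
a(g) = 8 - 240*g (a(g) = 8 - 2*g*24*5 = 8 - 2*24*g*5 = 8 - 240*g)
a(-47)**2 = (8 - 240*(-47))**2 = (8 + 11280)**2 = 11288**2 = 127418944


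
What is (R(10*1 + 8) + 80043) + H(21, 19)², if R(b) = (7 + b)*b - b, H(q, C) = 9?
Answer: 80556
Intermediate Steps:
R(b) = -b + b*(7 + b) (R(b) = b*(7 + b) - b = -b + b*(7 + b))
(R(10*1 + 8) + 80043) + H(21, 19)² = ((10*1 + 8)*(6 + (10*1 + 8)) + 80043) + 9² = ((10 + 8)*(6 + (10 + 8)) + 80043) + 81 = (18*(6 + 18) + 80043) + 81 = (18*24 + 80043) + 81 = (432 + 80043) + 81 = 80475 + 81 = 80556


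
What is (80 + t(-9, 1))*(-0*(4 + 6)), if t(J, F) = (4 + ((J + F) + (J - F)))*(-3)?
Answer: 0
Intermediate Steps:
t(J, F) = -12 - 6*J (t(J, F) = (4 + ((F + J) + (J - F)))*(-3) = (4 + 2*J)*(-3) = -12 - 6*J)
(80 + t(-9, 1))*(-0*(4 + 6)) = (80 + (-12 - 6*(-9)))*(-0*(4 + 6)) = (80 + (-12 + 54))*(-0*10) = (80 + 42)*(-25*0) = 122*0 = 0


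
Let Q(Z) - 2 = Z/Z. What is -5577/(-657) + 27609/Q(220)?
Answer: 2017316/219 ≈ 9211.5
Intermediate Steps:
Q(Z) = 3 (Q(Z) = 2 + Z/Z = 2 + 1 = 3)
-5577/(-657) + 27609/Q(220) = -5577/(-657) + 27609/3 = -5577*(-1/657) + 27609*(⅓) = 1859/219 + 9203 = 2017316/219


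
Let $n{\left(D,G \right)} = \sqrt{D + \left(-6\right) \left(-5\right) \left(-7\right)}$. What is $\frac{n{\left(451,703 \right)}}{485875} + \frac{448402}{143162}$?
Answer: $\frac{224201}{71581} + \frac{\sqrt{241}}{485875} \approx 3.1322$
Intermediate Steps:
$n{\left(D,G \right)} = \sqrt{-210 + D}$ ($n{\left(D,G \right)} = \sqrt{D + 30 \left(-7\right)} = \sqrt{D - 210} = \sqrt{-210 + D}$)
$\frac{n{\left(451,703 \right)}}{485875} + \frac{448402}{143162} = \frac{\sqrt{-210 + 451}}{485875} + \frac{448402}{143162} = \sqrt{241} \cdot \frac{1}{485875} + 448402 \cdot \frac{1}{143162} = \frac{\sqrt{241}}{485875} + \frac{224201}{71581} = \frac{224201}{71581} + \frac{\sqrt{241}}{485875}$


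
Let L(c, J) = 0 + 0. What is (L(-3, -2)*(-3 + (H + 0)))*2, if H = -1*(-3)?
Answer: 0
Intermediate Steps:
H = 3
L(c, J) = 0
(L(-3, -2)*(-3 + (H + 0)))*2 = (0*(-3 + (3 + 0)))*2 = (0*(-3 + 3))*2 = (0*0)*2 = 0*2 = 0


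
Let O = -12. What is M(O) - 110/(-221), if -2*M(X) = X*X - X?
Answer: -17128/221 ≈ -77.502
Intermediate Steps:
M(X) = X/2 - X**2/2 (M(X) = -(X*X - X)/2 = -(X**2 - X)/2 = X/2 - X**2/2)
M(O) - 110/(-221) = (1/2)*(-12)*(1 - 1*(-12)) - 110/(-221) = (1/2)*(-12)*(1 + 12) - 110*(-1/221) = (1/2)*(-12)*13 + 110/221 = -78 + 110/221 = -17128/221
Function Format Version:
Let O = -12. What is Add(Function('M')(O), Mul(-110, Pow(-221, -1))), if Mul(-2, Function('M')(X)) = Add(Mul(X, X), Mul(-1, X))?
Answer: Rational(-17128, 221) ≈ -77.502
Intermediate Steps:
Function('M')(X) = Add(Mul(Rational(1, 2), X), Mul(Rational(-1, 2), Pow(X, 2))) (Function('M')(X) = Mul(Rational(-1, 2), Add(Mul(X, X), Mul(-1, X))) = Mul(Rational(-1, 2), Add(Pow(X, 2), Mul(-1, X))) = Add(Mul(Rational(1, 2), X), Mul(Rational(-1, 2), Pow(X, 2))))
Add(Function('M')(O), Mul(-110, Pow(-221, -1))) = Add(Mul(Rational(1, 2), -12, Add(1, Mul(-1, -12))), Mul(-110, Pow(-221, -1))) = Add(Mul(Rational(1, 2), -12, Add(1, 12)), Mul(-110, Rational(-1, 221))) = Add(Mul(Rational(1, 2), -12, 13), Rational(110, 221)) = Add(-78, Rational(110, 221)) = Rational(-17128, 221)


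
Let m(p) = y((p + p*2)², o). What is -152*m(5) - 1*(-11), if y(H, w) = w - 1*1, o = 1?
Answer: 11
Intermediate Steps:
y(H, w) = -1 + w (y(H, w) = w - 1 = -1 + w)
m(p) = 0 (m(p) = -1 + 1 = 0)
-152*m(5) - 1*(-11) = -152*0 - 1*(-11) = 0 + 11 = 11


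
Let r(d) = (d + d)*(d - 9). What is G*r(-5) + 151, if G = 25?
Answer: 3651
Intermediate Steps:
r(d) = 2*d*(-9 + d) (r(d) = (2*d)*(-9 + d) = 2*d*(-9 + d))
G*r(-5) + 151 = 25*(2*(-5)*(-9 - 5)) + 151 = 25*(2*(-5)*(-14)) + 151 = 25*140 + 151 = 3500 + 151 = 3651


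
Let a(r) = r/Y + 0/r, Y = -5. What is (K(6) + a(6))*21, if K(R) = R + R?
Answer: 1134/5 ≈ 226.80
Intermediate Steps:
K(R) = 2*R
a(r) = -r/5 (a(r) = r/(-5) + 0/r = r*(-⅕) + 0 = -r/5 + 0 = -r/5)
(K(6) + a(6))*21 = (2*6 - ⅕*6)*21 = (12 - 6/5)*21 = (54/5)*21 = 1134/5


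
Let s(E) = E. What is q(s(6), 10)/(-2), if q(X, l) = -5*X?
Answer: 15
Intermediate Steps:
q(s(6), 10)/(-2) = -5*6/(-2) = -30*(-1/2) = 15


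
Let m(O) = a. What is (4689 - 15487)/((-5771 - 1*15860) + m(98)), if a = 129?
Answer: 5399/10751 ≈ 0.50219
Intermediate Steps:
m(O) = 129
(4689 - 15487)/((-5771 - 1*15860) + m(98)) = (4689 - 15487)/((-5771 - 1*15860) + 129) = -10798/((-5771 - 15860) + 129) = -10798/(-21631 + 129) = -10798/(-21502) = -10798*(-1/21502) = 5399/10751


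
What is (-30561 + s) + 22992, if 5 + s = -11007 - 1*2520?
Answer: -21101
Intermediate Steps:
s = -13532 (s = -5 + (-11007 - 1*2520) = -5 + (-11007 - 2520) = -5 - 13527 = -13532)
(-30561 + s) + 22992 = (-30561 - 13532) + 22992 = -44093 + 22992 = -21101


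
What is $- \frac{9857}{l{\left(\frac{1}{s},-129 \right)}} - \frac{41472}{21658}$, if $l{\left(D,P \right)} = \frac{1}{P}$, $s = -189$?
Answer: $\frac{13769626701}{10829} \approx 1.2716 \cdot 10^{6}$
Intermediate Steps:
$- \frac{9857}{l{\left(\frac{1}{s},-129 \right)}} - \frac{41472}{21658} = - \frac{9857}{\frac{1}{-129}} - \frac{41472}{21658} = - \frac{9857}{- \frac{1}{129}} - \frac{20736}{10829} = \left(-9857\right) \left(-129\right) - \frac{20736}{10829} = 1271553 - \frac{20736}{10829} = \frac{13769626701}{10829}$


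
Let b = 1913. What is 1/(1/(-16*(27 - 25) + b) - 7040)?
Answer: -1881/13242239 ≈ -0.00014205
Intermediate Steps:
1/(1/(-16*(27 - 25) + b) - 7040) = 1/(1/(-16*(27 - 25) + 1913) - 7040) = 1/(1/(-16*2 + 1913) - 7040) = 1/(1/(-32 + 1913) - 7040) = 1/(1/1881 - 7040) = 1/(-13242239/1881) = -1881/13242239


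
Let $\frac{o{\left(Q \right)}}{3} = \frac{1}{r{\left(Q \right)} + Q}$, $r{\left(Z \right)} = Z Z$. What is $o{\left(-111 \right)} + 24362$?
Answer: $\frac{99153341}{4070} \approx 24362.0$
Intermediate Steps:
$r{\left(Z \right)} = Z^{2}$
$o{\left(Q \right)} = \frac{3}{Q + Q^{2}}$ ($o{\left(Q \right)} = \frac{3}{Q^{2} + Q} = \frac{3}{Q + Q^{2}}$)
$o{\left(-111 \right)} + 24362 = \frac{3}{\left(-111\right) \left(1 - 111\right)} + 24362 = 3 \left(- \frac{1}{111}\right) \frac{1}{-110} + 24362 = 3 \left(- \frac{1}{111}\right) \left(- \frac{1}{110}\right) + 24362 = \frac{1}{4070} + 24362 = \frac{99153341}{4070}$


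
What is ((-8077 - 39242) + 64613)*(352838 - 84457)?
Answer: 4641381014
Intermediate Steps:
((-8077 - 39242) + 64613)*(352838 - 84457) = (-47319 + 64613)*268381 = 17294*268381 = 4641381014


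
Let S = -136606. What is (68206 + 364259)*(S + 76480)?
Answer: -26002390590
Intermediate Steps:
(68206 + 364259)*(S + 76480) = (68206 + 364259)*(-136606 + 76480) = 432465*(-60126) = -26002390590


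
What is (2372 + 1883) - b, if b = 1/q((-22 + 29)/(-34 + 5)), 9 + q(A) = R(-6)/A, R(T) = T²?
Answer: 4710292/1107 ≈ 4255.0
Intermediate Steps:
q(A) = -9 + 36/A (q(A) = -9 + (-6)²/A = -9 + 36/A)
b = -7/1107 (b = 1/(-9 + 36/(((-22 + 29)/(-34 + 5)))) = 1/(-9 + 36/((7/(-29)))) = 1/(-9 + 36/((7*(-1/29)))) = 1/(-9 + 36/(-7/29)) = 1/(-9 + 36*(-29/7)) = 1/(-9 - 1044/7) = 1/(-1107/7) = -7/1107 ≈ -0.0063234)
(2372 + 1883) - b = (2372 + 1883) - 1*(-7/1107) = 4255 + 7/1107 = 4710292/1107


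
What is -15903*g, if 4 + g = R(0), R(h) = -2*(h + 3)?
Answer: 159030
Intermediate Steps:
R(h) = -6 - 2*h (R(h) = -2*(3 + h) = -6 - 2*h)
g = -10 (g = -4 + (-6 - 2*0) = -4 + (-6 + 0) = -4 - 6 = -10)
-15903*g = -15903*(-10) = 159030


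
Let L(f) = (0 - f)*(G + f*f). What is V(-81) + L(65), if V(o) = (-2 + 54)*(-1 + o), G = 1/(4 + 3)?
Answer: -1952288/7 ≈ -2.7890e+5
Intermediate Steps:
G = ⅐ (G = 1/7 = ⅐ ≈ 0.14286)
V(o) = -52 + 52*o (V(o) = 52*(-1 + o) = -52 + 52*o)
L(f) = -f*(⅐ + f²) (L(f) = (0 - f)*(⅐ + f*f) = (-f)*(⅐ + f²) = -f*(⅐ + f²))
V(-81) + L(65) = (-52 + 52*(-81)) + (-1*65³ - ⅐*65) = (-52 - 4212) + (-1*274625 - 65/7) = -4264 + (-274625 - 65/7) = -4264 - 1922440/7 = -1952288/7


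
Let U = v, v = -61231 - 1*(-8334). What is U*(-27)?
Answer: 1428219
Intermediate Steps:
v = -52897 (v = -61231 + 8334 = -52897)
U = -52897
U*(-27) = -52897*(-27) = 1428219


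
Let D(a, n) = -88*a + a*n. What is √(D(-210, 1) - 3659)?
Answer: √14611 ≈ 120.88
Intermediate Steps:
√(D(-210, 1) - 3659) = √(-210*(-88 + 1) - 3659) = √(-210*(-87) - 3659) = √(18270 - 3659) = √14611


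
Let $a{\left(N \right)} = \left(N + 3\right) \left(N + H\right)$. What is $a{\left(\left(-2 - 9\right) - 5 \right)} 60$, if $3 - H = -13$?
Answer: $0$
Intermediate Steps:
$H = 16$ ($H = 3 - -13 = 3 + 13 = 16$)
$a{\left(N \right)} = \left(3 + N\right) \left(16 + N\right)$ ($a{\left(N \right)} = \left(N + 3\right) \left(N + 16\right) = \left(3 + N\right) \left(16 + N\right)$)
$a{\left(\left(-2 - 9\right) - 5 \right)} 60 = \left(48 + \left(\left(-2 - 9\right) - 5\right)^{2} + 19 \left(\left(-2 - 9\right) - 5\right)\right) 60 = \left(48 + \left(-11 - 5\right)^{2} + 19 \left(-11 - 5\right)\right) 60 = \left(48 + \left(-16\right)^{2} + 19 \left(-16\right)\right) 60 = \left(48 + 256 - 304\right) 60 = 0 \cdot 60 = 0$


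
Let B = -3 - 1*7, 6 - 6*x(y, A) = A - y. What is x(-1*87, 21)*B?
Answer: 170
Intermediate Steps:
x(y, A) = 1 - A/6 + y/6 (x(y, A) = 1 - (A - y)/6 = 1 + (-A/6 + y/6) = 1 - A/6 + y/6)
B = -10 (B = -3 - 7 = -10)
x(-1*87, 21)*B = (1 - ⅙*21 + (-1*87)/6)*(-10) = (1 - 7/2 + (⅙)*(-87))*(-10) = (1 - 7/2 - 29/2)*(-10) = -17*(-10) = 170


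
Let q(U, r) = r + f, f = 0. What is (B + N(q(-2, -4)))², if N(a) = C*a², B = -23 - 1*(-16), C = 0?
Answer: 49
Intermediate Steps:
q(U, r) = r (q(U, r) = r + 0 = r)
B = -7 (B = -23 + 16 = -7)
N(a) = 0 (N(a) = 0*a² = 0)
(B + N(q(-2, -4)))² = (-7 + 0)² = (-7)² = 49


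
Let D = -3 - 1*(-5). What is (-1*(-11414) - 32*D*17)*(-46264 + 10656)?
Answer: -367688208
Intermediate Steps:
D = 2 (D = -3 + 5 = 2)
(-1*(-11414) - 32*D*17)*(-46264 + 10656) = (-1*(-11414) - 32*2*17)*(-46264 + 10656) = (11414 - 64*17)*(-35608) = (11414 - 1088)*(-35608) = 10326*(-35608) = -367688208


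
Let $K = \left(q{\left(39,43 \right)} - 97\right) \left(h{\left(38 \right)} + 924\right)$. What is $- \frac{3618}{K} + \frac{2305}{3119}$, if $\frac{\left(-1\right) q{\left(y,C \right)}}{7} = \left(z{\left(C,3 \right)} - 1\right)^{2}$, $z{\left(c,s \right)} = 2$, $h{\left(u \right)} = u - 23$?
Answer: $\frac{39396937}{50764844} \approx 0.77607$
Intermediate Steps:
$h{\left(u \right)} = -23 + u$
$q{\left(y,C \right)} = -7$ ($q{\left(y,C \right)} = - 7 \left(2 - 1\right)^{2} = - 7 \cdot 1^{2} = \left(-7\right) 1 = -7$)
$K = -97656$ ($K = \left(-7 - 97\right) \left(\left(-23 + 38\right) + 924\right) = - 104 \left(15 + 924\right) = \left(-104\right) 939 = -97656$)
$- \frac{3618}{K} + \frac{2305}{3119} = - \frac{3618}{-97656} + \frac{2305}{3119} = \left(-3618\right) \left(- \frac{1}{97656}\right) + 2305 \cdot \frac{1}{3119} = \frac{603}{16276} + \frac{2305}{3119} = \frac{39396937}{50764844}$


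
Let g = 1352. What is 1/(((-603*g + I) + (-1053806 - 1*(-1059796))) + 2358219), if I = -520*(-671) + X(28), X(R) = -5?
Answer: 1/1897868 ≈ 5.2691e-7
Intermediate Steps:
I = 348915 (I = -520*(-671) - 5 = 348920 - 5 = 348915)
1/(((-603*g + I) + (-1053806 - 1*(-1059796))) + 2358219) = 1/(((-603*1352 + 348915) + (-1053806 - 1*(-1059796))) + 2358219) = 1/(((-815256 + 348915) + (-1053806 + 1059796)) + 2358219) = 1/((-466341 + 5990) + 2358219) = 1/(-460351 + 2358219) = 1/1897868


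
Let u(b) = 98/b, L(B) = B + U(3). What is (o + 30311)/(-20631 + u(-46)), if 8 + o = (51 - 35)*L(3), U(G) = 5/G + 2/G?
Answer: -2096795/1423686 ≈ -1.4728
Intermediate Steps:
U(G) = 7/G
L(B) = 7/3 + B (L(B) = B + 7/3 = 7/3 + B)
o = 232/3 (o = -8 + (51 - 35)*(7/3 + 3) = -8 + 16*(16/3) = -8 + 256/3 = 232/3 ≈ 77.333)
(o + 30311)/(-20631 + u(-46)) = (232/3 + 30311)/(-20631 + 98/(-46)) = 91165/(3*(-20631 + 98*(-1/46))) = 91165/(3*(-20631 - 49/23)) = 91165/(3*(-474562/23)) = (91165/3)*(-23/474562) = -2096795/1423686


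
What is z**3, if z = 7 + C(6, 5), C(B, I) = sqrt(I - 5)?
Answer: 343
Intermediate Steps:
C(B, I) = sqrt(-5 + I)
z = 7 (z = 7 + sqrt(-5 + 5) = 7 + sqrt(0) = 7 + 0 = 7)
z**3 = 7**3 = 343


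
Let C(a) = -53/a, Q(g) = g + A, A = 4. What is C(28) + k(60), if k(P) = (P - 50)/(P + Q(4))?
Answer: -831/476 ≈ -1.7458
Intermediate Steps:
Q(g) = 4 + g (Q(g) = g + 4 = 4 + g)
k(P) = (-50 + P)/(8 + P) (k(P) = (P - 50)/(P + (4 + 4)) = (-50 + P)/(P + 8) = (-50 + P)/(8 + P))
C(28) + k(60) = -53/28 + (-50 + 60)/(8 + 60) = -53*1/28 + 10/68 = -53/28 + (1/68)*10 = -53/28 + 5/34 = -831/476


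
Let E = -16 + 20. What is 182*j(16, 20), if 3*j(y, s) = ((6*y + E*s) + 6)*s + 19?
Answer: 665938/3 ≈ 2.2198e+5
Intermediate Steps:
E = 4
j(y, s) = 19/3 + s*(6 + 4*s + 6*y)/3 (j(y, s) = (((6*y + 4*s) + 6)*s + 19)/3 = (((4*s + 6*y) + 6)*s + 19)/3 = ((6 + 4*s + 6*y)*s + 19)/3 = (s*(6 + 4*s + 6*y) + 19)/3 = (19 + s*(6 + 4*s + 6*y))/3 = 19/3 + s*(6 + 4*s + 6*y)/3)
182*j(16, 20) = 182*(19/3 + 2*20 + (4/3)*20² + 2*20*16) = 182*(19/3 + 40 + (4/3)*400 + 640) = 182*(19/3 + 40 + 1600/3 + 640) = 182*(3659/3) = 665938/3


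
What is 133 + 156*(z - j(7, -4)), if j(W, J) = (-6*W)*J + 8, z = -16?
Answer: -29819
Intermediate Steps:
j(W, J) = 8 - 6*J*W (j(W, J) = -6*J*W + 8 = 8 - 6*J*W)
133 + 156*(z - j(7, -4)) = 133 + 156*(-16 - (8 - 6*(-4)*7)) = 133 + 156*(-16 - (8 + 168)) = 133 + 156*(-16 - 1*176) = 133 + 156*(-16 - 176) = 133 + 156*(-192) = 133 - 29952 = -29819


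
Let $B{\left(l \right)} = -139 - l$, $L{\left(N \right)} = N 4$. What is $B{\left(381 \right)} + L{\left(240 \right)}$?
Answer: $440$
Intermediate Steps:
$L{\left(N \right)} = 4 N$
$B{\left(381 \right)} + L{\left(240 \right)} = \left(-139 - 381\right) + 4 \cdot 240 = \left(-139 - 381\right) + 960 = -520 + 960 = 440$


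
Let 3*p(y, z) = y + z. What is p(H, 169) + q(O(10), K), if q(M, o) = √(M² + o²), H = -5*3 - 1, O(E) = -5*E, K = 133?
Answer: 51 + √20189 ≈ 193.09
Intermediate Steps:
H = -16 (H = -15 - 1 = -16)
p(y, z) = y/3 + z/3 (p(y, z) = (y + z)/3 = y/3 + z/3)
p(H, 169) + q(O(10), K) = ((⅓)*(-16) + (⅓)*169) + √((-5*10)² + 133²) = (-16/3 + 169/3) + √((-50)² + 17689) = 51 + √(2500 + 17689) = 51 + √20189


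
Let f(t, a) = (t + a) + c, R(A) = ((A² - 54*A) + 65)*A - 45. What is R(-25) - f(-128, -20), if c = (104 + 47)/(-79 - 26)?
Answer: -5344034/105 ≈ -50896.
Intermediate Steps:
c = -151/105 (c = 151/(-105) = 151*(-1/105) = -151/105 ≈ -1.4381)
R(A) = -45 + A*(65 + A² - 54*A) (R(A) = (65 + A² - 54*A)*A - 45 = A*(65 + A² - 54*A) - 45 = -45 + A*(65 + A² - 54*A))
f(t, a) = -151/105 + a + t (f(t, a) = (t + a) - 151/105 = (a + t) - 151/105 = -151/105 + a + t)
R(-25) - f(-128, -20) = (-45 + (-25)³ - 54*(-25)² + 65*(-25)) - (-151/105 - 20 - 128) = (-45 - 15625 - 54*625 - 1625) - 1*(-15691/105) = (-45 - 15625 - 33750 - 1625) + 15691/105 = -51045 + 15691/105 = -5344034/105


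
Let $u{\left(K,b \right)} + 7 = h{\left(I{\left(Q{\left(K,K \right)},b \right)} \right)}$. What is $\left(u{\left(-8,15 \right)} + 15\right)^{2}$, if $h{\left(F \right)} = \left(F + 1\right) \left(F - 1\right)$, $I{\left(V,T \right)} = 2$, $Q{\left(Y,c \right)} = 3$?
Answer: $121$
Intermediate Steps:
$h{\left(F \right)} = \left(1 + F\right) \left(-1 + F\right)$
$u{\left(K,b \right)} = -4$ ($u{\left(K,b \right)} = -7 - \left(1 - 2^{2}\right) = -7 + \left(-1 + 4\right) = -7 + 3 = -4$)
$\left(u{\left(-8,15 \right)} + 15\right)^{2} = \left(-4 + 15\right)^{2} = 11^{2} = 121$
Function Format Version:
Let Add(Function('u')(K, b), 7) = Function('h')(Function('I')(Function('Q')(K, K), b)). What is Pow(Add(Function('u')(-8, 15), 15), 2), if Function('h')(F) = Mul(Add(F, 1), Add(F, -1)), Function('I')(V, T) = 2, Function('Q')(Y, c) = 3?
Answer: 121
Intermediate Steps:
Function('h')(F) = Mul(Add(1, F), Add(-1, F))
Function('u')(K, b) = -4 (Function('u')(K, b) = Add(-7, Add(-1, Pow(2, 2))) = Add(-7, Add(-1, 4)) = Add(-7, 3) = -4)
Pow(Add(Function('u')(-8, 15), 15), 2) = Pow(Add(-4, 15), 2) = Pow(11, 2) = 121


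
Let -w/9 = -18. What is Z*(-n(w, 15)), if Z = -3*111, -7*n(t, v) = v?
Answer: -4995/7 ≈ -713.57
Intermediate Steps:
w = 162 (w = -9*(-18) = 162)
n(t, v) = -v/7
Z = -333
Z*(-n(w, 15)) = -(-333)*(-1/7*15) = -(-333)*(-15)/7 = -333*15/7 = -4995/7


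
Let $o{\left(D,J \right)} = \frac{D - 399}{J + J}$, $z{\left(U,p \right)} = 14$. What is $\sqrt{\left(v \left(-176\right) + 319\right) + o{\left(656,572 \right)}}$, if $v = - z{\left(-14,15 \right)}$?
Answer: $\frac{\sqrt{910626574}}{572} \approx 52.756$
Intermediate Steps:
$o{\left(D,J \right)} = \frac{-399 + D}{2 J}$
$v = -14$ ($v = \left(-1\right) 14 = -14$)
$\sqrt{\left(v \left(-176\right) + 319\right) + o{\left(656,572 \right)}} = \sqrt{\left(\left(-14\right) \left(-176\right) + 319\right) + \frac{-399 + 656}{2 \cdot 572}} = \sqrt{\left(2464 + 319\right) + \frac{1}{2} \cdot \frac{1}{572} \cdot 257} = \sqrt{2783 + \frac{257}{1144}} = \sqrt{\frac{3184009}{1144}} = \frac{\sqrt{910626574}}{572}$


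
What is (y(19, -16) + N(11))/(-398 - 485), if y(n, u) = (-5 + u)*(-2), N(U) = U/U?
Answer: -43/883 ≈ -0.048698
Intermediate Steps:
N(U) = 1
y(n, u) = 10 - 2*u
(y(19, -16) + N(11))/(-398 - 485) = ((10 - 2*(-16)) + 1)/(-398 - 485) = ((10 + 32) + 1)/(-883) = (42 + 1)*(-1/883) = 43*(-1/883) = -43/883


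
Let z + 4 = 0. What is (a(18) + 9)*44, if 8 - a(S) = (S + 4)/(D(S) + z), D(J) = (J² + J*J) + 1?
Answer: 481492/645 ≈ 746.50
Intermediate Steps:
D(J) = 1 + 2*J² (D(J) = (J² + J²) + 1 = 2*J² + 1 = 1 + 2*J²)
z = -4 (z = -4 + 0 = -4)
a(S) = 8 - (4 + S)/(-3 + 2*S²) (a(S) = 8 - (S + 4)/((1 + 2*S²) - 4) = 8 - (4 + S)/(-3 + 2*S²))
(a(18) + 9)*44 = ((-28 - 1*18 + 16*18²)/(-3 + 2*18²) + 9)*44 = ((-28 - 18 + 16*324)/(-3 + 2*324) + 9)*44 = ((-28 - 18 + 5184)/(-3 + 648) + 9)*44 = (5138/645 + 9)*44 = (10943/645)*44 = 481492/645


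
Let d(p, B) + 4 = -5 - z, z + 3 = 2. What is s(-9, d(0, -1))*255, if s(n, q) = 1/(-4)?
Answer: -255/4 ≈ -63.750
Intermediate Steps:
z = -1 (z = -3 + 2 = -1)
d(p, B) = -8 (d(p, B) = -4 + (-5 - 1*(-1)) = -4 + (-5 + 1) = -4 - 4 = -8)
s(n, q) = -¼
s(-9, d(0, -1))*255 = -¼*255 = -255/4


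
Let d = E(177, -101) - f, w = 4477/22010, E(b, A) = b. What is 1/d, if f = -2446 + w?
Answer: 22010/57727753 ≈ 0.00038127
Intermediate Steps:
w = 4477/22010 (w = 4477*(1/22010) = 4477/22010 ≈ 0.20341)
f = -53831983/22010 (f = -2446 + 4477/22010 = -53831983/22010 ≈ -2445.8)
d = 57727753/22010 (d = 177 - 1*(-53831983/22010) = 177 + 53831983/22010 = 57727753/22010 ≈ 2622.8)
1/d = 1/(57727753/22010) = 22010/57727753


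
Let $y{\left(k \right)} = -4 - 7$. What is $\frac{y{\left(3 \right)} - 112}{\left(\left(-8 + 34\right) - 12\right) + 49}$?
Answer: $- \frac{41}{21} \approx -1.9524$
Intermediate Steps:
$y{\left(k \right)} = -11$ ($y{\left(k \right)} = -4 - 7 = -11$)
$\frac{y{\left(3 \right)} - 112}{\left(\left(-8 + 34\right) - 12\right) + 49} = \frac{-11 - 112}{\left(\left(-8 + 34\right) - 12\right) + 49} = \frac{1}{\left(26 - 12\right) + 49} \left(-123\right) = \frac{1}{14 + 49} \left(-123\right) = \frac{1}{63} \left(-123\right) = - \frac{41}{21}$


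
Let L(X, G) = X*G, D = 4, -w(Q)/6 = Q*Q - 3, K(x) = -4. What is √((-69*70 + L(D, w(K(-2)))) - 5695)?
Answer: I*√10837 ≈ 104.1*I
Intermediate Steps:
w(Q) = 18 - 6*Q² (w(Q) = -6*(Q*Q - 3) = -6*(Q² - 3) = -6*(-3 + Q²) = 18 - 6*Q²)
L(X, G) = G*X
√((-69*70 + L(D, w(K(-2)))) - 5695) = √((-69*70 + (18 - 6*(-4)²)*4) - 5695) = √((-4830 + (18 - 6*16)*4) - 5695) = √((-4830 + (18 - 96)*4) - 5695) = √((-4830 - 78*4) - 5695) = √((-4830 - 312) - 5695) = √(-5142 - 5695) = √(-10837) = I*√10837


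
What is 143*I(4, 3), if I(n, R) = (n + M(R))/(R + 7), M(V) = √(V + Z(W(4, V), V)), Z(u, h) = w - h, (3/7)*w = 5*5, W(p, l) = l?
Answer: 286/5 + 143*√21/6 ≈ 166.42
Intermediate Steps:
w = 175/3 (w = 7*(5*5)/3 = (7/3)*25 = 175/3 ≈ 58.333)
Z(u, h) = 175/3 - h
M(V) = 5*√21/3 (M(V) = √(V + (175/3 - V)) = √(175/3) = 5*√21/3)
I(n, R) = (n + 5*√21/3)/(7 + R) (I(n, R) = (n + 5*√21/3)/(R + 7) = (n + 5*√21/3)/(7 + R))
143*I(4, 3) = 143*((4 + 5*√21/3)/(7 + 3)) = 143*((4 + 5*√21/3)/10) = 143*(⅖ + √21/6) = 286/5 + 143*√21/6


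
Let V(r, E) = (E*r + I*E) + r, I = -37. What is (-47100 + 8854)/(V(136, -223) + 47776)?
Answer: -38246/25835 ≈ -1.4804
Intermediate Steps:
V(r, E) = r - 37*E + E*r (V(r, E) = (E*r - 37*E) + r = (-37*E + E*r) + r = r - 37*E + E*r)
(-47100 + 8854)/(V(136, -223) + 47776) = (-47100 + 8854)/((136 - 37*(-223) - 223*136) + 47776) = -38246/((136 + 8251 - 30328) + 47776) = -38246/(-21941 + 47776) = -38246/25835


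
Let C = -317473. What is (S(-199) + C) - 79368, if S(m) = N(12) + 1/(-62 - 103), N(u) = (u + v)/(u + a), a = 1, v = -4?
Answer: -851222638/2145 ≈ -3.9684e+5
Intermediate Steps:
N(u) = (-4 + u)/(1 + u) (N(u) = (u - 4)/(u + 1) = (-4 + u)/(1 + u))
S(m) = 1307/2145 (S(m) = (-4 + 12)/(1 + 12) + 1/(-62 - 103) = 8/13 + 1/(-165) = (1/13)*8 - 1/165 = 8/13 - 1/165 = 1307/2145)
(S(-199) + C) - 79368 = (1307/2145 - 317473) - 79368 = -680978278/2145 - 79368 = -851222638/2145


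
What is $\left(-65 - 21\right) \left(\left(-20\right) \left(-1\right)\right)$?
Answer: $-1720$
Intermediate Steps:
$\left(-65 - 21\right) \left(\left(-20\right) \left(-1\right)\right) = \left(-86\right) 20 = -1720$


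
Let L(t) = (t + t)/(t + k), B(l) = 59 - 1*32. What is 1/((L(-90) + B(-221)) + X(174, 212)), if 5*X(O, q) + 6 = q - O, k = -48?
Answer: 115/3991 ≈ 0.028815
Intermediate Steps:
X(O, q) = -6/5 - O/5 + q/5 (X(O, q) = -6/5 + (q - O)/5 = -6/5 + (-O/5 + q/5) = -6/5 - O/5 + q/5)
B(l) = 27 (B(l) = 59 - 32 = 27)
L(t) = 2*t/(-48 + t) (L(t) = (t + t)/(t - 48) = (2*t)/(-48 + t) = 2*t/(-48 + t))
1/((L(-90) + B(-221)) + X(174, 212)) = 1/((2*(-90)/(-48 - 90) + 27) + (-6/5 - ⅕*174 + (⅕)*212)) = 1/((2*(-90)/(-138) + 27) + (-6/5 - 174/5 + 212/5)) = 1/((2*(-90)*(-1/138) + 27) + 32/5) = 1/((30/23 + 27) + 32/5) = 1/(651/23 + 32/5) = 1/(3991/115) = 115/3991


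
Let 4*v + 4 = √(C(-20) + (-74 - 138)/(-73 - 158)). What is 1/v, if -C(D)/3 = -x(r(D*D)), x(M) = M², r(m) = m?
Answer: 924/27719129 + 2*√6403332243/27719129 ≈ 0.0058070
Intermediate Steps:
C(D) = 3*D⁴ (C(D) = -(-3)*(D*D)² = -(-3)*(D²)² = -(-3)*D⁴ = 3*D⁴)
v = -1 + √6403332243/462 (v = -1 + √(3*(-20)⁴ + (-74 - 138)/(-73 - 158))/4 = -1 + √(3*160000 - 212/(-231))/4 = -1 + √(480000 - 212*(-1/231))/4 = -1 + √(480000 + 212/231)/4 = -1 + √(110880212/231)/4 = -1 + (2*√6403332243/231)/4 = -1 + √6403332243/462 ≈ 172.21)
1/v = 1/(-1 + √6403332243/462)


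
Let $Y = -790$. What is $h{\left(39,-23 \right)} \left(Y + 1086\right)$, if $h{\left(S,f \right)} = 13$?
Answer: $3848$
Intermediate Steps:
$h{\left(39,-23 \right)} \left(Y + 1086\right) = 13 \left(-790 + 1086\right) = 13 \cdot 296 = 3848$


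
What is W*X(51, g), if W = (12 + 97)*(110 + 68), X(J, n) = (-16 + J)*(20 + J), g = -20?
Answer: 48213970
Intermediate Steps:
W = 19402 (W = 109*178 = 19402)
W*X(51, g) = 19402*(-320 + 51**2 + 4*51) = 19402*(-320 + 2601 + 204) = 19402*2485 = 48213970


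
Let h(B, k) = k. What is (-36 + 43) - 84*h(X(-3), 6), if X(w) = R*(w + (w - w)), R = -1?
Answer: -497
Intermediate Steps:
X(w) = -w (X(w) = -(w + (w - w)) = -(w + 0) = -w)
(-36 + 43) - 84*h(X(-3), 6) = (-36 + 43) - 84*6 = 7 - 504 = -497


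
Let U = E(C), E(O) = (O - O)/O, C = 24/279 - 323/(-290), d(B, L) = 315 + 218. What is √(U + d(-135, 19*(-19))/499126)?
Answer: √266034158/499126 ≈ 0.032678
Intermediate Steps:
d(B, L) = 533
C = 32359/26970 (C = 24*(1/279) - 323*(-1/290) = 8/93 + 323/290 = 32359/26970 ≈ 1.1998)
E(O) = 0 (E(O) = 0/O = 0)
U = 0
√(U + d(-135, 19*(-19))/499126) = √(0 + 533/499126) = √(533/499126) = √266034158/499126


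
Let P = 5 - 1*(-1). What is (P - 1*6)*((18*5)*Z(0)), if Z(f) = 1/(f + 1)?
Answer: 0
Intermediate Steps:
Z(f) = 1/(1 + f)
P = 6 (P = 5 + 1 = 6)
(P - 1*6)*((18*5)*Z(0)) = (6 - 1*6)*((18*5)/(1 + 0)) = (6 - 6)*(90/1) = 0*(90*1) = 0*90 = 0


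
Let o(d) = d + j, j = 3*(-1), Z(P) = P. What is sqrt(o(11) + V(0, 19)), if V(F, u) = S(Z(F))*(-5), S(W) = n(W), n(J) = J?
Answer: 2*sqrt(2) ≈ 2.8284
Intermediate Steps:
j = -3
S(W) = W
o(d) = -3 + d (o(d) = d - 3 = -3 + d)
V(F, u) = -5*F (V(F, u) = F*(-5) = -5*F)
sqrt(o(11) + V(0, 19)) = sqrt((-3 + 11) - 5*0) = sqrt(8 + 0) = sqrt(8) = 2*sqrt(2)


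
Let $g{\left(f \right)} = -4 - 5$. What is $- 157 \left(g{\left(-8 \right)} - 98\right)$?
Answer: $16799$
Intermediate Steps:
$g{\left(f \right)} = -9$
$- 157 \left(g{\left(-8 \right)} - 98\right) = - 157 \left(-9 - 98\right) = \left(-157\right) \left(-107\right) = 16799$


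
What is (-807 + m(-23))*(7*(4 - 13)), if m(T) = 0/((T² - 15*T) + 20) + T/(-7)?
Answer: 50634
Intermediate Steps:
m(T) = -T/7 (m(T) = 0/(20 + T² - 15*T) + T*(-⅐) = 0 - T/7 = -T/7)
(-807 + m(-23))*(7*(4 - 13)) = (-807 - ⅐*(-23))*(7*(4 - 13)) = (-807 + 23/7)*(7*(-9)) = -5626/7*(-63) = 50634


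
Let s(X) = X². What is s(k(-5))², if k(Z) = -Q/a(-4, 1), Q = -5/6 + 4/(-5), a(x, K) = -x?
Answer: 5764801/207360000 ≈ 0.027801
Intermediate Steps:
Q = -49/30 (Q = -5*⅙ + 4*(-⅕) = -⅚ - ⅘ = -49/30 ≈ -1.6333)
k(Z) = 49/120 (k(Z) = -(-49)/(30*((-1*(-4)))) = -(-49)/(30*4) = -1*(-49/120) = 49/120)
s(k(-5))² = ((49/120)²)² = (2401/14400)² = 5764801/207360000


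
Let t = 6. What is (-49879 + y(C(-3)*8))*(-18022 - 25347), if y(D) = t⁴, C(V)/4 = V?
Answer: 2106996127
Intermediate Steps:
C(V) = 4*V
y(D) = 1296 (y(D) = 6⁴ = 1296)
(-49879 + y(C(-3)*8))*(-18022 - 25347) = (-49879 + 1296)*(-18022 - 25347) = -48583*(-43369) = 2106996127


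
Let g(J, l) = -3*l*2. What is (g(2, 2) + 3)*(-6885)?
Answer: 61965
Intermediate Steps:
g(J, l) = -6*l
(g(2, 2) + 3)*(-6885) = (-6*2 + 3)*(-6885) = (-12 + 3)*(-6885) = -9*(-6885) = 61965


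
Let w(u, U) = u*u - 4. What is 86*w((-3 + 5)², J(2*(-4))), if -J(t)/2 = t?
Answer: 1032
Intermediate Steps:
J(t) = -2*t
w(u, U) = -4 + u² (w(u, U) = u² - 4 = -4 + u²)
86*w((-3 + 5)², J(2*(-4))) = 86*(-4 + ((-3 + 5)²)²) = 86*(-4 + (2²)²) = 86*(-4 + 4²) = 86*(-4 + 16) = 86*12 = 1032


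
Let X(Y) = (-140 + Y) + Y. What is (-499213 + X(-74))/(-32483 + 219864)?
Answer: -499501/187381 ≈ -2.6657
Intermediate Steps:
X(Y) = -140 + 2*Y
(-499213 + X(-74))/(-32483 + 219864) = (-499213 + (-140 + 2*(-74)))/(-32483 + 219864) = (-499213 + (-140 - 148))/187381 = (-499213 - 288)*(1/187381) = -499501*1/187381 = -499501/187381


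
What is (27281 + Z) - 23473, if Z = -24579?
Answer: -20771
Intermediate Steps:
(27281 + Z) - 23473 = (27281 - 24579) - 23473 = 2702 - 23473 = -20771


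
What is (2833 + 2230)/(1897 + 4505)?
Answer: 5063/6402 ≈ 0.79085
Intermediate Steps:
(2833 + 2230)/(1897 + 4505) = 5063/6402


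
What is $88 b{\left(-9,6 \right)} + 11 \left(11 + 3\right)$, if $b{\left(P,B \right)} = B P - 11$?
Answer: $-5566$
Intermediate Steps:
$b{\left(P,B \right)} = -11 + B P$
$88 b{\left(-9,6 \right)} + 11 \left(11 + 3\right) = 88 \left(-11 + 6 \left(-9\right)\right) + 11 \left(11 + 3\right) = 88 \left(-11 - 54\right) + 11 \cdot 14 = 88 \left(-65\right) + 154 = -5720 + 154 = -5566$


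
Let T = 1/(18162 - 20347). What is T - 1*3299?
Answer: -7208316/2185 ≈ -3299.0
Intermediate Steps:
T = -1/2185 (T = 1/(-2185) = -1/2185 ≈ -0.00045767)
T - 1*3299 = -1/2185 - 1*3299 = -1/2185 - 3299 = -7208316/2185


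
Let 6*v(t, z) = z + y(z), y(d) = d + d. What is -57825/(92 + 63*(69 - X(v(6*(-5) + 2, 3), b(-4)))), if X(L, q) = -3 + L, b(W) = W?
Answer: -115650/9067 ≈ -12.755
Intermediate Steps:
y(d) = 2*d
v(t, z) = z/2 (v(t, z) = (z + 2*z)/6 = (3*z)/6 = z/2)
-57825/(92 + 63*(69 - X(v(6*(-5) + 2, 3), b(-4)))) = -57825/(92 + 63*(69 - (-3 + (½)*3))) = -57825/(92 + 63*(69 - (-3 + 3/2))) = -57825/(92 + 63*(69 - 1*(-3/2))) = -57825/(92 + 63*(69 + 3/2)) = -57825/(92 + 63*(141/2)) = -57825/(92 + 8883/2) = -57825/9067/2 = -57825*2/9067 = -115650/9067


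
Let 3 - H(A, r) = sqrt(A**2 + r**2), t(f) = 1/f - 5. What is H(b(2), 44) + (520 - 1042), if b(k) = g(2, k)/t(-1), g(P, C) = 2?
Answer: -519 - 5*sqrt(697)/3 ≈ -563.00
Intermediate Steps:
t(f) = -5 + 1/f (t(f) = 1/f - 5 = -5 + 1/f)
b(k) = -1/3 (b(k) = 2/(-5 + 1/(-1)) = 2/(-5 - 1) = 2/(-6) = 2*(-1/6) = -1/3)
H(A, r) = 3 - sqrt(A**2 + r**2)
H(b(2), 44) + (520 - 1042) = (3 - sqrt((-1/3)**2 + 44**2)) + (520 - 1042) = (3 - sqrt(1/9 + 1936)) - 522 = (3 - sqrt(17425/9)) - 522 = (3 - 5*sqrt(697)/3) - 522 = -519 - 5*sqrt(697)/3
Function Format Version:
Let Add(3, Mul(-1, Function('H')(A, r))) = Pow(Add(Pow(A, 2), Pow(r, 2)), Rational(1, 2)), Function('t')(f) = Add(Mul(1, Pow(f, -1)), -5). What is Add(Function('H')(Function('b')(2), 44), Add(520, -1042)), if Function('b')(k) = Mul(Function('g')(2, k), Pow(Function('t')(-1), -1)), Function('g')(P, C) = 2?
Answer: Add(-519, Mul(Rational(-5, 3), Pow(697, Rational(1, 2)))) ≈ -563.00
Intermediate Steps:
Function('t')(f) = Add(-5, Pow(f, -1)) (Function('t')(f) = Add(Pow(f, -1), -5) = Add(-5, Pow(f, -1)))
Function('b')(k) = Rational(-1, 3) (Function('b')(k) = Mul(2, Pow(Add(-5, Pow(-1, -1)), -1)) = Mul(2, Pow(Add(-5, -1), -1)) = Mul(2, Pow(-6, -1)) = Mul(2, Rational(-1, 6)) = Rational(-1, 3))
Function('H')(A, r) = Add(3, Mul(-1, Pow(Add(Pow(A, 2), Pow(r, 2)), Rational(1, 2))))
Add(Function('H')(Function('b')(2), 44), Add(520, -1042)) = Add(Add(3, Mul(-1, Pow(Add(Pow(Rational(-1, 3), 2), Pow(44, 2)), Rational(1, 2)))), Add(520, -1042)) = Add(Add(3, Mul(-1, Pow(Add(Rational(1, 9), 1936), Rational(1, 2)))), -522) = Add(Add(3, Mul(-1, Pow(Rational(17425, 9), Rational(1, 2)))), -522) = Add(Add(3, Mul(-1, Mul(Rational(5, 3), Pow(697, Rational(1, 2))))), -522) = Add(Add(3, Mul(Rational(-5, 3), Pow(697, Rational(1, 2)))), -522) = Add(-519, Mul(Rational(-5, 3), Pow(697, Rational(1, 2))))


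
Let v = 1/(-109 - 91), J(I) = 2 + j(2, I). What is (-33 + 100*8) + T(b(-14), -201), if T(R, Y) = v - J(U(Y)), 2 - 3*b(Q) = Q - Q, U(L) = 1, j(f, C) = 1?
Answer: 152799/200 ≈ 764.00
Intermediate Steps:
J(I) = 3 (J(I) = 2 + 1 = 3)
b(Q) = 2/3 (b(Q) = 2/3 - (Q - Q)/3 = 2/3 - 1/3*0 = 2/3 + 0 = 2/3)
v = -1/200 (v = 1/(-200) = -1/200 ≈ -0.0050000)
T(R, Y) = -601/200 (T(R, Y) = -1/200 - 1*3 = -1/200 - 3 = -601/200)
(-33 + 100*8) + T(b(-14), -201) = (-33 + 100*8) - 601/200 = (-33 + 800) - 601/200 = 767 - 601/200 = 152799/200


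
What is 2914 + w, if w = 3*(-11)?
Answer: 2881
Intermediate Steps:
w = -33
2914 + w = 2914 - 33 = 2881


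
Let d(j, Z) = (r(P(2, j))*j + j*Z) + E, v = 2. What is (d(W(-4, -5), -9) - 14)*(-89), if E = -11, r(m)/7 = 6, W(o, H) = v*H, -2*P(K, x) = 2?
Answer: 31595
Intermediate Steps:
P(K, x) = -1 (P(K, x) = -½*2 = -1)
W(o, H) = 2*H
r(m) = 42 (r(m) = 7*6 = 42)
d(j, Z) = -11 + 42*j + Z*j (d(j, Z) = (42*j + j*Z) - 11 = (42*j + Z*j) - 11 = -11 + 42*j + Z*j)
(d(W(-4, -5), -9) - 14)*(-89) = ((-11 + 42*(2*(-5)) - 18*(-5)) - 14)*(-89) = ((-11 + 42*(-10) - 9*(-10)) - 14)*(-89) = ((-11 - 420 + 90) - 14)*(-89) = (-341 - 14)*(-89) = -355*(-89) = 31595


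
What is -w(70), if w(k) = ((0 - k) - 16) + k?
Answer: 16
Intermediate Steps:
w(k) = -16 (w(k) = (-k - 16) + k = (-16 - k) + k = -16)
-w(70) = -1*(-16) = 16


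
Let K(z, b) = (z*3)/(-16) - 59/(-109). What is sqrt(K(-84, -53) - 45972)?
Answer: I*sqrt(2183999101)/218 ≈ 214.37*I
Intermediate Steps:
K(z, b) = 59/109 - 3*z/16 (K(z, b) = (3*z)*(-1/16) - 59*(-1/109) = -3*z/16 + 59/109 = 59/109 - 3*z/16)
sqrt(K(-84, -53) - 45972) = sqrt((59/109 - 3/16*(-84)) - 45972) = sqrt((59/109 + 63/4) - 45972) = sqrt(7103/436 - 45972) = sqrt(-20036689/436) = I*sqrt(2183999101)/218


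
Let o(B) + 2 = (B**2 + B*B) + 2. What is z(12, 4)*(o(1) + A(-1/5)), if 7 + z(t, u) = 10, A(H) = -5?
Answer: -9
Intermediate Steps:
o(B) = 2*B**2 (o(B) = -2 + ((B**2 + B*B) + 2) = -2 + ((B**2 + B**2) + 2) = -2 + (2*B**2 + 2) = -2 + (2 + 2*B**2) = 2*B**2)
z(t, u) = 3 (z(t, u) = -7 + 10 = 3)
z(12, 4)*(o(1) + A(-1/5)) = 3*(2*1**2 - 5) = 3*(2*1 - 5) = 3*(2 - 5) = 3*(-3) = -9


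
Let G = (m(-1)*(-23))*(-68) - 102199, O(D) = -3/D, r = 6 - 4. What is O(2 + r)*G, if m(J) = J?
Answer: 311289/4 ≈ 77822.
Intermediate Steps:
r = 2
G = -103763 (G = -1*(-23)*(-68) - 102199 = 23*(-68) - 102199 = -1564 - 102199 = -103763)
O(2 + r)*G = -3/(2 + 2)*(-103763) = -3/4*(-103763) = -3*¼*(-103763) = -¾*(-103763) = 311289/4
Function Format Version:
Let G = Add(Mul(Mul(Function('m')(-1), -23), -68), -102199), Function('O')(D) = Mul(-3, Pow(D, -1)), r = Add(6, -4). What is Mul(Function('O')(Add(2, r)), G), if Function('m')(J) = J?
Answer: Rational(311289, 4) ≈ 77822.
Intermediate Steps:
r = 2
G = -103763 (G = Add(Mul(Mul(-1, -23), -68), -102199) = Add(Mul(23, -68), -102199) = Add(-1564, -102199) = -103763)
Mul(Function('O')(Add(2, r)), G) = Mul(Mul(-3, Pow(Add(2, 2), -1)), -103763) = Mul(Mul(-3, Pow(4, -1)), -103763) = Mul(Mul(-3, Rational(1, 4)), -103763) = Mul(Rational(-3, 4), -103763) = Rational(311289, 4)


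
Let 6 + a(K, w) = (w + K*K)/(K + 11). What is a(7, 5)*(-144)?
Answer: 432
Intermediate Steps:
a(K, w) = -6 + (w + K**2)/(11 + K) (a(K, w) = -6 + (w + K*K)/(K + 11) = -6 + (w + K**2)/(11 + K))
a(7, 5)*(-144) = ((-66 + 5 + 7**2 - 6*7)/(11 + 7))*(-144) = ((-66 + 5 + 49 - 42)/18)*(-144) = ((1/18)*(-54))*(-144) = -3*(-144) = 432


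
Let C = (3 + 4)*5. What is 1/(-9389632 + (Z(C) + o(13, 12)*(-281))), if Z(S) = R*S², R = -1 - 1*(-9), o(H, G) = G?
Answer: -1/9383204 ≈ -1.0657e-7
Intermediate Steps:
C = 35 (C = 7*5 = 35)
R = 8 (R = -1 + 9 = 8)
Z(S) = 8*S²
1/(-9389632 + (Z(C) + o(13, 12)*(-281))) = 1/(-9389632 + (8*35² + 12*(-281))) = 1/(-9389632 + (8*1225 - 3372)) = 1/(-9389632 + (9800 - 3372)) = 1/(-9389632 + 6428) = 1/(-9383204) = -1/9383204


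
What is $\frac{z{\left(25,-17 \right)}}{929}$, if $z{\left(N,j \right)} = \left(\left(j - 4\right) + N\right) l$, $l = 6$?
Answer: $\frac{24}{929} \approx 0.025834$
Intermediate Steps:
$z{\left(N,j \right)} = -24 + 6 N + 6 j$ ($z{\left(N,j \right)} = \left(\left(j - 4\right) + N\right) 6 = \left(\left(-4 + j\right) + N\right) 6 = \left(-4 + N + j\right) 6 = -24 + 6 N + 6 j$)
$\frac{z{\left(25,-17 \right)}}{929} = \frac{-24 + 6 \cdot 25 + 6 \left(-17\right)}{929} = \left(-24 + 150 - 102\right) \frac{1}{929} = 24 \cdot \frac{1}{929} = \frac{24}{929}$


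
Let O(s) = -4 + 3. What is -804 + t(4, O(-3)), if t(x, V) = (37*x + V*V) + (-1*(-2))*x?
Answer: -647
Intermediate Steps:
O(s) = -1
t(x, V) = V² + 39*x (t(x, V) = (37*x + V²) + 2*x = (V² + 37*x) + 2*x = V² + 39*x)
-804 + t(4, O(-3)) = -804 + ((-1)² + 39*4) = -804 + (1 + 156) = -804 + 157 = -647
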